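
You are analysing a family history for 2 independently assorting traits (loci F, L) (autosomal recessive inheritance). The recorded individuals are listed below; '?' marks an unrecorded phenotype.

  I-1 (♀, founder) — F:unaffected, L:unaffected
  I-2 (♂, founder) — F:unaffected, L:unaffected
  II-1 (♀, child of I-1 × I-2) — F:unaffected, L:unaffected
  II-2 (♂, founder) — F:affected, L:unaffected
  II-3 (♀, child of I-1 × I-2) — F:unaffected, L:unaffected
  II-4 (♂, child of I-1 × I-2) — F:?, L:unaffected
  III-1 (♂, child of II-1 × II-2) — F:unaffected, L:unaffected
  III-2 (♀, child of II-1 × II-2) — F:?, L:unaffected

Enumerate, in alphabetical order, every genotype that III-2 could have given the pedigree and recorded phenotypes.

III-2 ∈ {Ff LL, Ff Ll, ff LL, ff Ll}

F/I-1 un ·: FF|Ff
F/I-2 un ·: FF|Ff
F/II-1 un I-1×I-2: FF|Ff
F/II-2 aff ·: ff
F/II-3 un I-1×I-2: FF|Ff
F/II-4 ? I-1×I-2: FF|Ff|ff
F/III-1 un II-1×II-2: Ff
F/III-2 ? II-1×II-2: Ff|ff
⇒ F over [I-1,I-2,II-1,II-2,II-3,II-4,III-1,III-2]: 43 consistent
L/I-1 un ·: LL|Ll
L/I-2 un ·: LL|Ll
L/II-1 un I-1×I-2: LL|Ll
L/II-2 un ·: LL|Ll
L/II-3 un I-1×I-2: LL|Ll
L/II-4 un I-1×I-2: LL|Ll
L/III-1 un II-1×II-2: LL|Ll
L/III-2 un II-1×II-2: LL|Ll
⇒ L over [I-1,I-2,II-1,II-2,II-3,II-4,III-1,III-2]: 161 consistent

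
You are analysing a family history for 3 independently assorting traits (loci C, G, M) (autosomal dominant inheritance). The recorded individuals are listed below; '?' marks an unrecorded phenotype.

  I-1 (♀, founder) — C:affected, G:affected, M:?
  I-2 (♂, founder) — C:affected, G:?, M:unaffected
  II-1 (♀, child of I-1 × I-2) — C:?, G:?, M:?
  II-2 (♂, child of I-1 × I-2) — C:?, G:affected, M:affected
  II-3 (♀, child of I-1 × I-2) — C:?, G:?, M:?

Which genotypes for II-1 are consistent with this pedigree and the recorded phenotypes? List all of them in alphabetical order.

II-1 ∈ {CC GG Mm, CC GG mm, CC Gg Mm, CC Gg mm, CC gg Mm, CC gg mm, Cc GG Mm, Cc GG mm, Cc Gg Mm, Cc Gg mm, Cc gg Mm, Cc gg mm, cc GG Mm, cc GG mm, cc Gg Mm, cc Gg mm, cc gg Mm, cc gg mm}

C/I-1 aff ·: Cc|CC
C/I-2 aff ·: Cc|CC
C/II-1 ? I-1×I-2: cc|Cc|CC
C/II-2 ? I-1×I-2: cc|Cc|CC
C/II-3 ? I-1×I-2: cc|Cc|CC
⇒ C over [I-1,I-2,II-1,II-2,II-3]: 44 consistent
G/I-1 aff ·: Gg|GG
G/I-2 ? ·: gg|Gg|GG
G/II-1 ? I-1×I-2: gg|Gg|GG
G/II-2 aff I-1×I-2: Gg|GG
G/II-3 ? I-1×I-2: gg|Gg|GG
⇒ G over [I-1,I-2,II-1,II-2,II-3]: 40 consistent
M/I-1 ? ·: Mm|MM
M/I-2 un ·: mm
M/II-1 ? I-1×I-2: mm|Mm
M/II-2 aff I-1×I-2: Mm
M/II-3 ? I-1×I-2: mm|Mm
⇒ M over [I-1,I-2,II-1,II-2,II-3]: 5 consistent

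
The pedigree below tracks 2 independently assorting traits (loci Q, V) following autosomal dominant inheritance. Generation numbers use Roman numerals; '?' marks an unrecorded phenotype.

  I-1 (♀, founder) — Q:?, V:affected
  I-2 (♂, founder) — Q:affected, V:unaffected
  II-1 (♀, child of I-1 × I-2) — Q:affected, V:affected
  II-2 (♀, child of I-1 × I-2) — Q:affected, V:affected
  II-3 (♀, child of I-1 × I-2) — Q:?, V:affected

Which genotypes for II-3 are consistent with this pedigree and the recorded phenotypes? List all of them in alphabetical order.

Q/I-1 ? ·: qq|Qq|QQ
Q/I-2 aff ·: Qq|QQ
Q/II-1 aff I-1×I-2: Qq|QQ
Q/II-2 aff I-1×I-2: Qq|QQ
Q/II-3 ? I-1×I-2: qq|Qq|QQ
⇒ Q over [I-1,I-2,II-1,II-2,II-3]: 32 consistent
V/I-1 aff ·: Vv|VV
V/I-2 un ·: vv
V/II-1 aff I-1×I-2: Vv
V/II-2 aff I-1×I-2: Vv
V/II-3 aff I-1×I-2: Vv
⇒ V over [I-1,I-2,II-1,II-2,II-3]: 2 consistent

II-3 ∈ {QQ Vv, Qq Vv, qq Vv}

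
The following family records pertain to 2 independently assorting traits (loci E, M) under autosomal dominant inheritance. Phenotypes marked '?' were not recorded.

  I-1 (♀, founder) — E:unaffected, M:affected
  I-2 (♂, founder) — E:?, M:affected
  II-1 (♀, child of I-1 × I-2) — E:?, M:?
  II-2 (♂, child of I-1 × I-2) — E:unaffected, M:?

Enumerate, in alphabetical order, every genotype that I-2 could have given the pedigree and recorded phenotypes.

E/I-1 un ·: ee
E/I-2 ? ·: ee|Ee
E/II-1 ? I-1×I-2: ee|Ee
E/II-2 un I-1×I-2: ee
⇒ E over [I-1,I-2,II-1,II-2]: 3 consistent
M/I-1 aff ·: Mm|MM
M/I-2 aff ·: Mm|MM
M/II-1 ? I-1×I-2: mm|Mm|MM
M/II-2 ? I-1×I-2: mm|Mm|MM
⇒ M over [I-1,I-2,II-1,II-2]: 18 consistent

I-2 ∈ {Ee MM, Ee Mm, ee MM, ee Mm}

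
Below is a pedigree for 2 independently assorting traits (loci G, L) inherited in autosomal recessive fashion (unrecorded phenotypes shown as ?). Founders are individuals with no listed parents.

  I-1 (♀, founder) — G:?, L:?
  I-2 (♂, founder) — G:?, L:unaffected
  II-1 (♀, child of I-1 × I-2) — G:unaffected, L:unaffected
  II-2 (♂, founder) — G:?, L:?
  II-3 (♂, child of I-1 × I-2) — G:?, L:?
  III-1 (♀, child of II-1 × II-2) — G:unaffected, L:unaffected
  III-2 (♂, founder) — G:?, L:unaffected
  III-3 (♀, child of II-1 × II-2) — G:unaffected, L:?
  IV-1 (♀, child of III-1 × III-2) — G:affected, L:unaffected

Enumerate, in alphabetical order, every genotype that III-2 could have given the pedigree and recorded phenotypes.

G/I-1 ? ·: GG|Gg|gg
G/I-2 ? ·: GG|Gg|gg
G/II-1 un I-1×I-2: GG|Gg
G/II-2 ? ·: GG|Gg|gg
G/II-3 ? I-1×I-2: GG|Gg|gg
G/III-1 un II-1×II-2: Gg
G/III-2 ? ·: Gg|gg
G/III-3 un II-1×II-2: GG|Gg
G/IV-1 aff III-1×III-2: gg
⇒ G over [I-1,I-2,II-1,II-2,II-3,III-1,III-2,III-3,IV-1]: 178 consistent
L/I-1 ? ·: LL|Ll|ll
L/I-2 un ·: LL|Ll
L/II-1 un I-1×I-2: LL|Ll
L/II-2 ? ·: LL|Ll|ll
L/II-3 ? I-1×I-2: LL|Ll|ll
L/III-1 un II-1×II-2: LL|Ll
L/III-2 un ·: LL|Ll
L/III-3 ? II-1×II-2: LL|Ll|ll
L/IV-1 un III-1×III-2: LL|Ll
⇒ L over [I-1,I-2,II-1,II-2,II-3,III-1,III-2,III-3,IV-1]: 598 consistent

III-2 ∈ {Gg LL, Gg Ll, gg LL, gg Ll}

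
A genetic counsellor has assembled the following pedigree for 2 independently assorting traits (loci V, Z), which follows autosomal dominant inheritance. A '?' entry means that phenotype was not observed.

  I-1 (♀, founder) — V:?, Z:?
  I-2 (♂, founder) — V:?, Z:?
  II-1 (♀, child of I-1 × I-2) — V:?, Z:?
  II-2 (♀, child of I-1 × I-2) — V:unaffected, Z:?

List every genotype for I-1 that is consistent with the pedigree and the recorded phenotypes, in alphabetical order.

I-1 ∈ {Vv ZZ, Vv Zz, Vv zz, vv ZZ, vv Zz, vv zz}

V/I-1 ? ·: vv|Vv
V/I-2 ? ·: vv|Vv
V/II-1 ? I-1×I-2: vv|Vv|VV
V/II-2 un I-1×I-2: vv
⇒ V over [I-1,I-2,II-1,II-2]: 8 consistent
Z/I-1 ? ·: zz|Zz|ZZ
Z/I-2 ? ·: zz|Zz|ZZ
Z/II-1 ? I-1×I-2: zz|Zz|ZZ
Z/II-2 ? I-1×I-2: zz|Zz|ZZ
⇒ Z over [I-1,I-2,II-1,II-2]: 29 consistent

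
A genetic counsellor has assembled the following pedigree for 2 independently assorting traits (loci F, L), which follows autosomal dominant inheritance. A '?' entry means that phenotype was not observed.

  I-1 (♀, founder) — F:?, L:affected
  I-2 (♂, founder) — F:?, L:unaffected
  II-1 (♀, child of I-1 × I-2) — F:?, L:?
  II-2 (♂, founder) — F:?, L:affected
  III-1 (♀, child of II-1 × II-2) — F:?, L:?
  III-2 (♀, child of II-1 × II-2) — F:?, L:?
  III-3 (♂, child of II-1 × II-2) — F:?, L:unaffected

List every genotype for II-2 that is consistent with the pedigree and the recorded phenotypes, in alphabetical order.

F/I-1 ? ·: ff|Ff|FF
F/I-2 ? ·: ff|Ff|FF
F/II-1 ? I-1×I-2: ff|Ff|FF
F/II-2 ? ·: ff|Ff|FF
F/III-1 ? II-1×II-2: ff|Ff|FF
F/III-2 ? II-1×II-2: ff|Ff|FF
F/III-3 ? II-1×II-2: ff|Ff|FF
⇒ F over [I-1,I-2,II-1,II-2,III-1,III-2,III-3]: 381 consistent
L/I-1 aff ·: Ll|LL
L/I-2 un ·: ll
L/II-1 ? I-1×I-2: ll|Ll
L/II-2 aff ·: Ll
L/III-1 ? II-1×II-2: ll|Ll|LL
L/III-2 ? II-1×II-2: ll|Ll|LL
L/III-3 un II-1×II-2: ll
⇒ L over [I-1,I-2,II-1,II-2,III-1,III-2,III-3]: 22 consistent

II-2 ∈ {FF Ll, Ff Ll, ff Ll}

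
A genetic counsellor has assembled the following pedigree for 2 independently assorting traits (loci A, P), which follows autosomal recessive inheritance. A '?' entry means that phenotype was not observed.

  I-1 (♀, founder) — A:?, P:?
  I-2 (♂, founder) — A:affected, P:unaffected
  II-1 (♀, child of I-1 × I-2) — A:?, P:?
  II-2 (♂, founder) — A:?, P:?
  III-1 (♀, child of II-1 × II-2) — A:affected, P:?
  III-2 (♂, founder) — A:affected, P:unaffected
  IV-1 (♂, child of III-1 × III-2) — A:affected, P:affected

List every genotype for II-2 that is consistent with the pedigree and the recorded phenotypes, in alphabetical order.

II-2 ∈ {Aa PP, Aa Pp, Aa pp, aa PP, aa Pp, aa pp}

A/I-1 ? ·: AA|Aa|aa
A/I-2 aff ·: aa
A/II-1 ? I-1×I-2: Aa|aa
A/II-2 ? ·: Aa|aa
A/III-1 aff II-1×II-2: aa
A/III-2 aff ·: aa
A/IV-1 aff III-1×III-2: aa
⇒ A over [I-1,I-2,II-1,II-2,III-1,III-2,IV-1]: 8 consistent
P/I-1 ? ·: PP|Pp|pp
P/I-2 un ·: PP|Pp
P/II-1 ? I-1×I-2: PP|Pp|pp
P/II-2 ? ·: PP|Pp|pp
P/III-1 ? II-1×II-2: Pp|pp
P/III-2 un ·: Pp
P/IV-1 aff III-1×III-2: pp
⇒ P over [I-1,I-2,II-1,II-2,III-1,III-2,IV-1]: 41 consistent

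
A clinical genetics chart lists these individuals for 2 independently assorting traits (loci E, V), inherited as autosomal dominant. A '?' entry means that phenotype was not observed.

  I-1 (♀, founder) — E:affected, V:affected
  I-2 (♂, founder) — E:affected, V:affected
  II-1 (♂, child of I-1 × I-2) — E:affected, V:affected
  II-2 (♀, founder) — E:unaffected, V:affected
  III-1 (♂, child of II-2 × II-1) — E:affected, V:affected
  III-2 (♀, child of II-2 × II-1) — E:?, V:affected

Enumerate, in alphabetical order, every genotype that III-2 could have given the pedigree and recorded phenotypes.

III-2 ∈ {Ee VV, Ee Vv, ee VV, ee Vv}

E/I-1 aff ·: Ee|EE
E/I-2 aff ·: Ee|EE
E/II-1 aff I-1×I-2: Ee|EE
E/II-2 un ·: ee
E/III-1 aff II-2×II-1: Ee
E/III-2 ? II-2×II-1: ee|Ee
⇒ E over [I-1,I-2,II-1,II-2,III-1,III-2]: 10 consistent
V/I-1 aff ·: Vv|VV
V/I-2 aff ·: Vv|VV
V/II-1 aff I-1×I-2: Vv|VV
V/II-2 aff ·: Vv|VV
V/III-1 aff II-2×II-1: Vv|VV
V/III-2 aff II-2×II-1: Vv|VV
⇒ V over [I-1,I-2,II-1,II-2,III-1,III-2]: 44 consistent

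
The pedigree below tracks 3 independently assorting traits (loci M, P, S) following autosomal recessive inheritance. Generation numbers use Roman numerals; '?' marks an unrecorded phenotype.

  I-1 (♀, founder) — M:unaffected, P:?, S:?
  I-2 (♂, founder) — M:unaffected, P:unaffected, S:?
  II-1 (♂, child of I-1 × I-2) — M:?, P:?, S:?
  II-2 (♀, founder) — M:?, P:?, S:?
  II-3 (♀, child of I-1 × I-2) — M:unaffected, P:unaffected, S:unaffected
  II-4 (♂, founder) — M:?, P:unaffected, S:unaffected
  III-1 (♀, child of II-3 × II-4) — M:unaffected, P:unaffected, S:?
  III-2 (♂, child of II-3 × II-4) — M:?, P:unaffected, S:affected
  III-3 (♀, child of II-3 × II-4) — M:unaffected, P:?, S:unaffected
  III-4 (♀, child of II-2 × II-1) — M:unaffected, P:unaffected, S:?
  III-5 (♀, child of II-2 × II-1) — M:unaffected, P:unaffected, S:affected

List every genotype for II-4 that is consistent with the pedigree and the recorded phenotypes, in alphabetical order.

M/I-1 un ·: MM|Mm
M/I-2 un ·: MM|Mm
M/II-1 ? I-1×I-2: MM|Mm|mm
M/II-2 ? ·: MM|Mm|mm
M/II-3 un I-1×I-2: MM|Mm
M/II-4 ? ·: MM|Mm|mm
M/III-1 un II-3×II-4: MM|Mm
M/III-2 ? II-3×II-4: MM|Mm|mm
M/III-3 un II-3×II-4: MM|Mm
M/III-4 un II-2×II-1: MM|Mm
M/III-5 un II-2×II-1: MM|Mm
⇒ M over [I-1,I-2,II-1,II-2,II-3,II-4,III-1,III-2,III-3,III-4,III-5]: 1564 consistent
P/I-1 ? ·: PP|Pp|pp
P/I-2 un ·: PP|Pp
P/II-1 ? I-1×I-2: PP|Pp|pp
P/II-2 ? ·: PP|Pp|pp
P/II-3 un I-1×I-2: PP|Pp
P/II-4 un ·: PP|Pp
P/III-1 un II-3×II-4: PP|Pp
P/III-2 un II-3×II-4: PP|Pp
P/III-3 ? II-3×II-4: PP|Pp|pp
P/III-4 un II-2×II-1: PP|Pp
P/III-5 un II-2×II-1: PP|Pp
⇒ P over [I-1,I-2,II-1,II-2,II-3,II-4,III-1,III-2,III-3,III-4,III-5]: 1817 consistent
S/I-1 ? ·: SS|Ss|ss
S/I-2 ? ·: SS|Ss|ss
S/II-1 ? I-1×I-2: Ss|ss
S/II-2 ? ·: Ss|ss
S/II-3 un I-1×I-2: Ss
S/II-4 un ·: Ss
S/III-1 ? II-3×II-4: SS|Ss|ss
S/III-2 aff II-3×II-4: ss
S/III-3 un II-3×II-4: SS|Ss
S/III-4 ? II-2×II-1: SS|Ss|ss
S/III-5 aff II-2×II-1: ss
⇒ S over [I-1,I-2,II-1,II-2,II-3,II-4,III-1,III-2,III-3,III-4,III-5]: 264 consistent

II-4 ∈ {MM PP Ss, MM Pp Ss, Mm PP Ss, Mm Pp Ss, mm PP Ss, mm Pp Ss}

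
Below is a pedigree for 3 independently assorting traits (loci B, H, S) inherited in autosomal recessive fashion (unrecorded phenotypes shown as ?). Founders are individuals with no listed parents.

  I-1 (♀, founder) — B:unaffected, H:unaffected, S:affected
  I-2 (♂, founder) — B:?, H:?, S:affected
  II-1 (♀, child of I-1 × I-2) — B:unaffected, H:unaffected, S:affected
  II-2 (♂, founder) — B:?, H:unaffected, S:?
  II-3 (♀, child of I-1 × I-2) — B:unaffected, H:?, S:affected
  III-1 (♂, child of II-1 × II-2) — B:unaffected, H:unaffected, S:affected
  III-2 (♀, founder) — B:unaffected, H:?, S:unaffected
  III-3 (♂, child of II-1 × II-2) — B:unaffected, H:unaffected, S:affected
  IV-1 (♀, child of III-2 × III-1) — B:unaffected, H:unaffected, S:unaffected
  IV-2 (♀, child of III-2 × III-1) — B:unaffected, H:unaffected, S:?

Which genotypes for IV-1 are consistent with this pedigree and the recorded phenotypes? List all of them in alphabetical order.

IV-1 ∈ {BB HH Ss, BB Hh Ss, Bb HH Ss, Bb Hh Ss}

B/I-1 un ·: BB|Bb
B/I-2 ? ·: BB|Bb|bb
B/II-1 un I-1×I-2: BB|Bb
B/II-2 ? ·: BB|Bb|bb
B/II-3 un I-1×I-2: BB|Bb
B/III-1 un II-1×II-2: BB|Bb
B/III-2 un ·: BB|Bb
B/III-3 un II-1×II-2: BB|Bb
B/IV-1 un III-2×III-1: BB|Bb
B/IV-2 un III-2×III-1: BB|Bb
⇒ B over [I-1,I-2,II-1,II-2,II-3,III-1,III-2,III-3,IV-1,IV-2]: 753 consistent
H/I-1 un ·: HH|Hh
H/I-2 ? ·: HH|Hh|hh
H/II-1 un I-1×I-2: HH|Hh
H/II-2 un ·: HH|Hh
H/II-3 ? I-1×I-2: HH|Hh|hh
H/III-1 un II-1×II-2: HH|Hh
H/III-2 ? ·: HH|Hh|hh
H/III-3 un II-1×II-2: HH|Hh
H/IV-1 un III-2×III-1: HH|Hh
H/IV-2 un III-2×III-1: HH|Hh
⇒ H over [I-1,I-2,II-1,II-2,II-3,III-1,III-2,III-3,IV-1,IV-2]: 888 consistent
S/I-1 aff ·: ss
S/I-2 aff ·: ss
S/II-1 aff I-1×I-2: ss
S/II-2 ? ·: Ss|ss
S/II-3 aff I-1×I-2: ss
S/III-1 aff II-1×II-2: ss
S/III-2 un ·: SS|Ss
S/III-3 aff II-1×II-2: ss
S/IV-1 un III-2×III-1: Ss
S/IV-2 ? III-2×III-1: Ss|ss
⇒ S over [I-1,I-2,II-1,II-2,II-3,III-1,III-2,III-3,IV-1,IV-2]: 6 consistent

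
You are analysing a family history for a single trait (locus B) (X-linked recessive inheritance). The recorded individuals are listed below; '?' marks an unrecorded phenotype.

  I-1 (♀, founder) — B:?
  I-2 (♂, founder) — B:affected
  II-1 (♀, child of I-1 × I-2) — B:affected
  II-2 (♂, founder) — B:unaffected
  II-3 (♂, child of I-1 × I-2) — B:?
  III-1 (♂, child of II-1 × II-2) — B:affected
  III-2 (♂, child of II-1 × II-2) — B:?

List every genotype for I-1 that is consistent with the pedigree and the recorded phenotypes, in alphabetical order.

B/I-1 ? ·: X^BX^b|X^bX^b
B/I-2 aff ·: X^bY
B/II-1 aff I-1×I-2: X^bX^b
B/II-2 un ·: X^BY
B/II-3 ? I-1×I-2: X^BY|X^bY
B/III-1 aff II-1×II-2: X^bY
B/III-2 ? II-1×II-2: X^bY
⇒ B over [I-1,I-2,II-1,II-2,II-3,III-1,III-2]: 3 consistent

I-1 ∈ {X^BX^b, X^bX^b}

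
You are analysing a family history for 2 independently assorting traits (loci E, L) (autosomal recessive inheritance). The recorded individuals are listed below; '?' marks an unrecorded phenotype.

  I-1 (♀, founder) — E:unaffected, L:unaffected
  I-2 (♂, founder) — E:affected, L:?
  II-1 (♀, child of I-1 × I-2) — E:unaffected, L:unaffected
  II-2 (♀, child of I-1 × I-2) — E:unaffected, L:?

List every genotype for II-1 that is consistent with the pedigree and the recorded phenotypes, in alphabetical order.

E/I-1 un ·: EE|Ee
E/I-2 aff ·: ee
E/II-1 un I-1×I-2: Ee
E/II-2 un I-1×I-2: Ee
⇒ E over [I-1,I-2,II-1,II-2]: 2 consistent
L/I-1 un ·: LL|Ll
L/I-2 ? ·: LL|Ll|ll
L/II-1 un I-1×I-2: LL|Ll
L/II-2 ? I-1×I-2: LL|Ll|ll
⇒ L over [I-1,I-2,II-1,II-2]: 18 consistent

II-1 ∈ {Ee LL, Ee Ll}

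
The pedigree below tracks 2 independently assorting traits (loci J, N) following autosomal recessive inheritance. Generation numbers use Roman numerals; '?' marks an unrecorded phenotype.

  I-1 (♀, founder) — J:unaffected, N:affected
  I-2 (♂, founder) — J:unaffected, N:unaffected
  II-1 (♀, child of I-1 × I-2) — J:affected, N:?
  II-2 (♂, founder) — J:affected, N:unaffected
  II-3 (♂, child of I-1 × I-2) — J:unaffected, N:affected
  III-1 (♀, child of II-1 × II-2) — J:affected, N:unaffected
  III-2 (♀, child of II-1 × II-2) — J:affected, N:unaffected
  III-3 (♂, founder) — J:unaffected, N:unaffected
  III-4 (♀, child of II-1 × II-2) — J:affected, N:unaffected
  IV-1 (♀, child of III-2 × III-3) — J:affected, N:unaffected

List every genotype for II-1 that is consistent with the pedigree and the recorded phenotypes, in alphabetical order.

II-1 ∈ {jj Nn, jj nn}

J/I-1 un ·: Jj
J/I-2 un ·: Jj
J/II-1 aff I-1×I-2: jj
J/II-2 aff ·: jj
J/II-3 un I-1×I-2: JJ|Jj
J/III-1 aff II-1×II-2: jj
J/III-2 aff II-1×II-2: jj
J/III-3 un ·: Jj
J/III-4 aff II-1×II-2: jj
J/IV-1 aff III-2×III-3: jj
⇒ J over [I-1,I-2,II-1,II-2,II-3,III-1,III-2,III-3,III-4,IV-1]: 2 consistent
N/I-1 aff ·: nn
N/I-2 un ·: Nn
N/II-1 ? I-1×I-2: Nn|nn
N/II-2 un ·: NN|Nn
N/II-3 aff I-1×I-2: nn
N/III-1 un II-1×II-2: NN|Nn
N/III-2 un II-1×II-2: NN|Nn
N/III-3 un ·: NN|Nn
N/III-4 un II-1×II-2: NN|Nn
N/IV-1 un III-2×III-3: NN|Nn
⇒ N over [I-1,I-2,II-1,II-2,II-3,III-1,III-2,III-3,III-4,IV-1]: 64 consistent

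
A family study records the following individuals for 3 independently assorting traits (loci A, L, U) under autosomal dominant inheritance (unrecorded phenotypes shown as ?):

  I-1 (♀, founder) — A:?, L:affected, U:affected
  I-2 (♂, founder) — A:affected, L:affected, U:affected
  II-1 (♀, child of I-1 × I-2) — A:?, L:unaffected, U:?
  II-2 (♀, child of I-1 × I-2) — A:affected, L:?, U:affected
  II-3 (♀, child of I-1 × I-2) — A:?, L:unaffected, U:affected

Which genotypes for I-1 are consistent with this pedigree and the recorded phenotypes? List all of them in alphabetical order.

I-1 ∈ {AA Ll UU, AA Ll Uu, Aa Ll UU, Aa Ll Uu, aa Ll UU, aa Ll Uu}

A/I-1 ? ·: aa|Aa|AA
A/I-2 aff ·: Aa|AA
A/II-1 ? I-1×I-2: aa|Aa|AA
A/II-2 aff I-1×I-2: Aa|AA
A/II-3 ? I-1×I-2: aa|Aa|AA
⇒ A over [I-1,I-2,II-1,II-2,II-3]: 40 consistent
L/I-1 aff ·: Ll
L/I-2 aff ·: Ll
L/II-1 un I-1×I-2: ll
L/II-2 ? I-1×I-2: ll|Ll|LL
L/II-3 un I-1×I-2: ll
⇒ L over [I-1,I-2,II-1,II-2,II-3]: 3 consistent
U/I-1 aff ·: Uu|UU
U/I-2 aff ·: Uu|UU
U/II-1 ? I-1×I-2: uu|Uu|UU
U/II-2 aff I-1×I-2: Uu|UU
U/II-3 aff I-1×I-2: Uu|UU
⇒ U over [I-1,I-2,II-1,II-2,II-3]: 29 consistent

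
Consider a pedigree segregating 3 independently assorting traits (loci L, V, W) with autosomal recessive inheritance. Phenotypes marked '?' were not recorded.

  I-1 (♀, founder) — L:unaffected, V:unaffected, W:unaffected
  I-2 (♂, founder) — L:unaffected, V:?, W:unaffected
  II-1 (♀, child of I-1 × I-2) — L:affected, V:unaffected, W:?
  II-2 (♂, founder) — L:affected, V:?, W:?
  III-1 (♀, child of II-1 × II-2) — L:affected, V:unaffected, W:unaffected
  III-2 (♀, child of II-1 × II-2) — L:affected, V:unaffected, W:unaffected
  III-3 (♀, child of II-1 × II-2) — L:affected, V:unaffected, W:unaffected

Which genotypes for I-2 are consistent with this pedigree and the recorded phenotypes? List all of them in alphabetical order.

I-2 ∈ {Ll VV WW, Ll VV Ww, Ll Vv WW, Ll Vv Ww, Ll vv WW, Ll vv Ww}

L/I-1 un ·: Ll
L/I-2 un ·: Ll
L/II-1 aff I-1×I-2: ll
L/II-2 aff ·: ll
L/III-1 aff II-1×II-2: ll
L/III-2 aff II-1×II-2: ll
L/III-3 aff II-1×II-2: ll
⇒ L over [I-1,I-2,II-1,II-2,III-1,III-2,III-3]: 1 consistent
V/I-1 un ·: VV|Vv
V/I-2 ? ·: VV|Vv|vv
V/II-1 un I-1×I-2: VV|Vv
V/II-2 ? ·: VV|Vv|vv
V/III-1 un II-1×II-2: VV|Vv
V/III-2 un II-1×II-2: VV|Vv
V/III-3 un II-1×II-2: VV|Vv
⇒ V over [I-1,I-2,II-1,II-2,III-1,III-2,III-3]: 125 consistent
W/I-1 un ·: WW|Ww
W/I-2 un ·: WW|Ww
W/II-1 ? I-1×I-2: WW|Ww|ww
W/II-2 ? ·: WW|Ww|ww
W/III-1 un II-1×II-2: WW|Ww
W/III-2 un II-1×II-2: WW|Ww
W/III-3 un II-1×II-2: WW|Ww
⇒ W over [I-1,I-2,II-1,II-2,III-1,III-2,III-3]: 93 consistent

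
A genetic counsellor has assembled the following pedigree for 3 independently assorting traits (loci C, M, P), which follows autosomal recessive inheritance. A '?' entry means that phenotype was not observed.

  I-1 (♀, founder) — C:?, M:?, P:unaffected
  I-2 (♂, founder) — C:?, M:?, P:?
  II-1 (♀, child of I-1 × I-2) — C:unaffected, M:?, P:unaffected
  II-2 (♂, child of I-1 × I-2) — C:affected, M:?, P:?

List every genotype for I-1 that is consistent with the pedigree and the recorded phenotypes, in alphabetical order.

I-1 ∈ {Cc MM PP, Cc MM Pp, Cc Mm PP, Cc Mm Pp, Cc mm PP, Cc mm Pp, cc MM PP, cc MM Pp, cc Mm PP, cc Mm Pp, cc mm PP, cc mm Pp}

C/I-1 ? ·: Cc|cc
C/I-2 ? ·: Cc|cc
C/II-1 un I-1×I-2: CC|Cc
C/II-2 aff I-1×I-2: cc
⇒ C over [I-1,I-2,II-1,II-2]: 4 consistent
M/I-1 ? ·: MM|Mm|mm
M/I-2 ? ·: MM|Mm|mm
M/II-1 ? I-1×I-2: MM|Mm|mm
M/II-2 ? I-1×I-2: MM|Mm|mm
⇒ M over [I-1,I-2,II-1,II-2]: 29 consistent
P/I-1 un ·: PP|Pp
P/I-2 ? ·: PP|Pp|pp
P/II-1 un I-1×I-2: PP|Pp
P/II-2 ? I-1×I-2: PP|Pp|pp
⇒ P over [I-1,I-2,II-1,II-2]: 18 consistent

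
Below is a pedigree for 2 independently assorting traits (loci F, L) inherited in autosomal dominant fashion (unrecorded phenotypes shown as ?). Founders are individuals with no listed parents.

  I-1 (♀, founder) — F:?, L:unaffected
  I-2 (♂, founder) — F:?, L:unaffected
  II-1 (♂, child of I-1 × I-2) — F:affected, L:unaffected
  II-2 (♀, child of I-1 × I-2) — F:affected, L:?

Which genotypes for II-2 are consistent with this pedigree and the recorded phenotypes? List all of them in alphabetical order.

II-2 ∈ {FF ll, Ff ll}

F/I-1 ? ·: ff|Ff|FF
F/I-2 ? ·: ff|Ff|FF
F/II-1 aff I-1×I-2: Ff|FF
F/II-2 aff I-1×I-2: Ff|FF
⇒ F over [I-1,I-2,II-1,II-2]: 17 consistent
L/I-1 un ·: ll
L/I-2 un ·: ll
L/II-1 un I-1×I-2: ll
L/II-2 ? I-1×I-2: ll
⇒ L over [I-1,I-2,II-1,II-2]: 1 consistent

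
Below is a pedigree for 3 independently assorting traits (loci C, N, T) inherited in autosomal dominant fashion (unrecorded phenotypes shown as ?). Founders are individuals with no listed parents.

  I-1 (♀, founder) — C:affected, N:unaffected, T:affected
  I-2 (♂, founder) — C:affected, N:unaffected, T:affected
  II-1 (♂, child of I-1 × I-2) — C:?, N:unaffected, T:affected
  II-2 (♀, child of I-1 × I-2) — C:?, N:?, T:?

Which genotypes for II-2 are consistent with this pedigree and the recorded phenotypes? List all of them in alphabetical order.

C/I-1 aff ·: Cc|CC
C/I-2 aff ·: Cc|CC
C/II-1 ? I-1×I-2: cc|Cc|CC
C/II-2 ? I-1×I-2: cc|Cc|CC
⇒ C over [I-1,I-2,II-1,II-2]: 18 consistent
N/I-1 un ·: nn
N/I-2 un ·: nn
N/II-1 un I-1×I-2: nn
N/II-2 ? I-1×I-2: nn
⇒ N over [I-1,I-2,II-1,II-2]: 1 consistent
T/I-1 aff ·: Tt|TT
T/I-2 aff ·: Tt|TT
T/II-1 aff I-1×I-2: Tt|TT
T/II-2 ? I-1×I-2: tt|Tt|TT
⇒ T over [I-1,I-2,II-1,II-2]: 15 consistent

II-2 ∈ {CC nn TT, CC nn Tt, CC nn tt, Cc nn TT, Cc nn Tt, Cc nn tt, cc nn TT, cc nn Tt, cc nn tt}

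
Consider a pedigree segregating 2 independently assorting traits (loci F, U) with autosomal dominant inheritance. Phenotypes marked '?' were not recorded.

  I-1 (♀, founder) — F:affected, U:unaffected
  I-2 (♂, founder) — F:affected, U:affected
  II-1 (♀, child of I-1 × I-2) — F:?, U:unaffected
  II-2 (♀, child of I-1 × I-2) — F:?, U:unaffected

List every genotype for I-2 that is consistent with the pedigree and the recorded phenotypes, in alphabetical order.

I-2 ∈ {FF Uu, Ff Uu}

F/I-1 aff ·: Ff|FF
F/I-2 aff ·: Ff|FF
F/II-1 ? I-1×I-2: ff|Ff|FF
F/II-2 ? I-1×I-2: ff|Ff|FF
⇒ F over [I-1,I-2,II-1,II-2]: 18 consistent
U/I-1 un ·: uu
U/I-2 aff ·: Uu
U/II-1 un I-1×I-2: uu
U/II-2 un I-1×I-2: uu
⇒ U over [I-1,I-2,II-1,II-2]: 1 consistent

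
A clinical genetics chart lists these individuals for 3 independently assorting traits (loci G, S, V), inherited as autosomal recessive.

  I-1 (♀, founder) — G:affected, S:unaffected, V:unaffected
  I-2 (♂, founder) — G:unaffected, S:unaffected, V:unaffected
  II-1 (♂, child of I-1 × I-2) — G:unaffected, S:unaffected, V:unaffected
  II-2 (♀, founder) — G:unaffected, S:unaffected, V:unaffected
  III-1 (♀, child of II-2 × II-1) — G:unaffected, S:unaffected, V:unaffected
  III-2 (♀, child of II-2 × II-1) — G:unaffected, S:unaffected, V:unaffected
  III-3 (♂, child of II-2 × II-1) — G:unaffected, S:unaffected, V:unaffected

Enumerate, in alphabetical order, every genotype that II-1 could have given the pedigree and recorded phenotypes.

G/I-1 aff ·: gg
G/I-2 un ·: GG|Gg
G/II-1 un I-1×I-2: Gg
G/II-2 un ·: GG|Gg
G/III-1 un II-2×II-1: GG|Gg
G/III-2 un II-2×II-1: GG|Gg
G/III-3 un II-2×II-1: GG|Gg
⇒ G over [I-1,I-2,II-1,II-2,III-1,III-2,III-3]: 32 consistent
S/I-1 un ·: SS|Ss
S/I-2 un ·: SS|Ss
S/II-1 un I-1×I-2: SS|Ss
S/II-2 un ·: SS|Ss
S/III-1 un II-2×II-1: SS|Ss
S/III-2 un II-2×II-1: SS|Ss
S/III-3 un II-2×II-1: SS|Ss
⇒ S over [I-1,I-2,II-1,II-2,III-1,III-2,III-3]: 84 consistent
V/I-1 un ·: VV|Vv
V/I-2 un ·: VV|Vv
V/II-1 un I-1×I-2: VV|Vv
V/II-2 un ·: VV|Vv
V/III-1 un II-2×II-1: VV|Vv
V/III-2 un II-2×II-1: VV|Vv
V/III-3 un II-2×II-1: VV|Vv
⇒ V over [I-1,I-2,II-1,II-2,III-1,III-2,III-3]: 84 consistent

II-1 ∈ {Gg SS VV, Gg SS Vv, Gg Ss VV, Gg Ss Vv}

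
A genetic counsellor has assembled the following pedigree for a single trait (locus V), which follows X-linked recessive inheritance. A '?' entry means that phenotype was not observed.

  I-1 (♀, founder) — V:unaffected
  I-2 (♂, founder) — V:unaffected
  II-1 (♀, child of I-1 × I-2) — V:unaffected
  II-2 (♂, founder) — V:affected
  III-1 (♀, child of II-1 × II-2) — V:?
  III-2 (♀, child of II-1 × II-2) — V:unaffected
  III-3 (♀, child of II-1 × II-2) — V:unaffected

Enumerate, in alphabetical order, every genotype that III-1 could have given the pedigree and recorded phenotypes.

III-1 ∈ {X^VX^v, X^vX^v}

V/I-1 un ·: X^VX^V|X^VX^v
V/I-2 un ·: X^VY
V/II-1 un I-1×I-2: X^VX^V|X^VX^v
V/II-2 aff ·: X^vY
V/III-1 ? II-1×II-2: X^VX^v|X^vX^v
V/III-2 un II-1×II-2: X^VX^v
V/III-3 un II-1×II-2: X^VX^v
⇒ V over [I-1,I-2,II-1,II-2,III-1,III-2,III-3]: 4 consistent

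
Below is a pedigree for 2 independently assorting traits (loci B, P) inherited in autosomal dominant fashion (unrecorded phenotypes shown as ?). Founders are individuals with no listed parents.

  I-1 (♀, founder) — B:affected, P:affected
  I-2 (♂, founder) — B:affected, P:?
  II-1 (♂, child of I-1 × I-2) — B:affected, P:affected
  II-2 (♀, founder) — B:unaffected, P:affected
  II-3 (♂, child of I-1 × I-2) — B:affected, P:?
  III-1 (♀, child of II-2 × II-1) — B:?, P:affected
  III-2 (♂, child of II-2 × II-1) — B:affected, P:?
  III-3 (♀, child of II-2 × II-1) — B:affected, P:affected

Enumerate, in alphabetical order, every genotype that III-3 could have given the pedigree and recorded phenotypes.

III-3 ∈ {Bb PP, Bb Pp}

B/I-1 aff ·: Bb|BB
B/I-2 aff ·: Bb|BB
B/II-1 aff I-1×I-2: Bb|BB
B/II-2 un ·: bb
B/II-3 aff I-1×I-2: Bb|BB
B/III-1 ? II-2×II-1: bb|Bb
B/III-2 aff II-2×II-1: Bb
B/III-3 aff II-2×II-1: Bb
⇒ B over [I-1,I-2,II-1,II-2,II-3,III-1,III-2,III-3]: 19 consistent
P/I-1 aff ·: Pp|PP
P/I-2 ? ·: pp|Pp|PP
P/II-1 aff I-1×I-2: Pp|PP
P/II-2 aff ·: Pp|PP
P/II-3 ? I-1×I-2: pp|Pp|PP
P/III-1 aff II-2×II-1: Pp|PP
P/III-2 ? II-2×II-1: pp|Pp|PP
P/III-3 aff II-2×II-1: Pp|PP
⇒ P over [I-1,I-2,II-1,II-2,II-3,III-1,III-2,III-3]: 272 consistent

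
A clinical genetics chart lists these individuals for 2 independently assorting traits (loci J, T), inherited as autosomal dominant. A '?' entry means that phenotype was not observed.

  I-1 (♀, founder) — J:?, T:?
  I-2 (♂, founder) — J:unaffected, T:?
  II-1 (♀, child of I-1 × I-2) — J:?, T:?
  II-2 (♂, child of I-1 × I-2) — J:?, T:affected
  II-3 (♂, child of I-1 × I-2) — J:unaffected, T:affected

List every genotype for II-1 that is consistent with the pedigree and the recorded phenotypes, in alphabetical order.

II-1 ∈ {Jj TT, Jj Tt, Jj tt, jj TT, jj Tt, jj tt}

J/I-1 ? ·: jj|Jj
J/I-2 un ·: jj
J/II-1 ? I-1×I-2: jj|Jj
J/II-2 ? I-1×I-2: jj|Jj
J/II-3 un I-1×I-2: jj
⇒ J over [I-1,I-2,II-1,II-2,II-3]: 5 consistent
T/I-1 ? ·: tt|Tt|TT
T/I-2 ? ·: tt|Tt|TT
T/II-1 ? I-1×I-2: tt|Tt|TT
T/II-2 aff I-1×I-2: Tt|TT
T/II-3 aff I-1×I-2: Tt|TT
⇒ T over [I-1,I-2,II-1,II-2,II-3]: 35 consistent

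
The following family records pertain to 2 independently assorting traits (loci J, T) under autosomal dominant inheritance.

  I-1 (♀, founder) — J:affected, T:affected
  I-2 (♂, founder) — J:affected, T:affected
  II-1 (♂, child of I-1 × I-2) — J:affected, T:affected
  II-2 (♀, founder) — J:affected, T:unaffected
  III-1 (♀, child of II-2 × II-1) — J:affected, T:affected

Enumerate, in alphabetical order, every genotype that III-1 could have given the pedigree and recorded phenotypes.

J/I-1 aff ·: Jj|JJ
J/I-2 aff ·: Jj|JJ
J/II-1 aff I-1×I-2: Jj|JJ
J/II-2 aff ·: Jj|JJ
J/III-1 aff II-2×II-1: Jj|JJ
⇒ J over [I-1,I-2,II-1,II-2,III-1]: 24 consistent
T/I-1 aff ·: Tt|TT
T/I-2 aff ·: Tt|TT
T/II-1 aff I-1×I-2: Tt|TT
T/II-2 un ·: tt
T/III-1 aff II-2×II-1: Tt
⇒ T over [I-1,I-2,II-1,II-2,III-1]: 7 consistent

III-1 ∈ {JJ Tt, Jj Tt}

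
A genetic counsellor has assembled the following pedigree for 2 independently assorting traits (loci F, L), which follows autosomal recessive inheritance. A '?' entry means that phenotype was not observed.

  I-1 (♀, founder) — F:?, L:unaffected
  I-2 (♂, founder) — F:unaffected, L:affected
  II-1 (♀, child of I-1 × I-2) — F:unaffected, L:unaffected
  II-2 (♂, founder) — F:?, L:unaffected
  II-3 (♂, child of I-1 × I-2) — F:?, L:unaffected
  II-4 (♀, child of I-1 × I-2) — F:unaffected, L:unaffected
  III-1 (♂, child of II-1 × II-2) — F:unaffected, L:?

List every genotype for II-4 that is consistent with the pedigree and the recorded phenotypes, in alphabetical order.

II-4 ∈ {FF Ll, Ff Ll}

F/I-1 ? ·: FF|Ff|ff
F/I-2 un ·: FF|Ff
F/II-1 un I-1×I-2: FF|Ff
F/II-2 ? ·: FF|Ff|ff
F/II-3 ? I-1×I-2: FF|Ff|ff
F/II-4 un I-1×I-2: FF|Ff
F/III-1 un II-1×II-2: FF|Ff
⇒ F over [I-1,I-2,II-1,II-2,II-3,II-4,III-1]: 145 consistent
L/I-1 un ·: LL|Ll
L/I-2 aff ·: ll
L/II-1 un I-1×I-2: Ll
L/II-2 un ·: LL|Ll
L/II-3 un I-1×I-2: Ll
L/II-4 un I-1×I-2: Ll
L/III-1 ? II-1×II-2: LL|Ll|ll
⇒ L over [I-1,I-2,II-1,II-2,II-3,II-4,III-1]: 10 consistent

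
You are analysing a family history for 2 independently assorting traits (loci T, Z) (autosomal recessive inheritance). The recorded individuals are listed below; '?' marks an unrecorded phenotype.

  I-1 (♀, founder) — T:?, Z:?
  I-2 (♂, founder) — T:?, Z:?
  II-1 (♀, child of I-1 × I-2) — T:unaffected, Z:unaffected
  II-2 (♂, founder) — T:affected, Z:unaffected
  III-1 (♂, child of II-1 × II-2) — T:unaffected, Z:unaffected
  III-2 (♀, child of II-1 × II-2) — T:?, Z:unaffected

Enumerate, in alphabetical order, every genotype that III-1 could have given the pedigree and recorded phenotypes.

III-1 ∈ {Tt ZZ, Tt Zz}

T/I-1 ? ·: TT|Tt|tt
T/I-2 ? ·: TT|Tt|tt
T/II-1 un I-1×I-2: TT|Tt
T/II-2 aff ·: tt
T/III-1 un II-1×II-2: Tt
T/III-2 ? II-1×II-2: Tt|tt
⇒ T over [I-1,I-2,II-1,II-2,III-1,III-2]: 18 consistent
Z/I-1 ? ·: ZZ|Zz|zz
Z/I-2 ? ·: ZZ|Zz|zz
Z/II-1 un I-1×I-2: ZZ|Zz
Z/II-2 un ·: ZZ|Zz
Z/III-1 un II-1×II-2: ZZ|Zz
Z/III-2 un II-1×II-2: ZZ|Zz
⇒ Z over [I-1,I-2,II-1,II-2,III-1,III-2]: 76 consistent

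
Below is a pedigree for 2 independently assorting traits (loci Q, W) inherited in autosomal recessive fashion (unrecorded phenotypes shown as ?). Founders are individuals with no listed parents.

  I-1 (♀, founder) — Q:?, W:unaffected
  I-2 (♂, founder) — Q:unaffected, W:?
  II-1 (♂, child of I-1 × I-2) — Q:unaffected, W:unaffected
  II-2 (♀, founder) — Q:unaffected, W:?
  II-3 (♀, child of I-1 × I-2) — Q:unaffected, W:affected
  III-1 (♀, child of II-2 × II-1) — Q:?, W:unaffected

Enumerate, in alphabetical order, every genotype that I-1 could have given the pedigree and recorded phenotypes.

I-1 ∈ {QQ Ww, Qq Ww, qq Ww}

Q/I-1 ? ·: QQ|Qq|qq
Q/I-2 un ·: QQ|Qq
Q/II-1 un I-1×I-2: QQ|Qq
Q/II-2 un ·: QQ|Qq
Q/II-3 un I-1×I-2: QQ|Qq
Q/III-1 ? II-2×II-1: QQ|Qq|qq
⇒ Q over [I-1,I-2,II-1,II-2,II-3,III-1]: 61 consistent
W/I-1 un ·: Ww
W/I-2 ? ·: Ww|ww
W/II-1 un I-1×I-2: WW|Ww
W/II-2 ? ·: WW|Ww|ww
W/II-3 aff I-1×I-2: ww
W/III-1 un II-2×II-1: WW|Ww
⇒ W over [I-1,I-2,II-1,II-2,II-3,III-1]: 14 consistent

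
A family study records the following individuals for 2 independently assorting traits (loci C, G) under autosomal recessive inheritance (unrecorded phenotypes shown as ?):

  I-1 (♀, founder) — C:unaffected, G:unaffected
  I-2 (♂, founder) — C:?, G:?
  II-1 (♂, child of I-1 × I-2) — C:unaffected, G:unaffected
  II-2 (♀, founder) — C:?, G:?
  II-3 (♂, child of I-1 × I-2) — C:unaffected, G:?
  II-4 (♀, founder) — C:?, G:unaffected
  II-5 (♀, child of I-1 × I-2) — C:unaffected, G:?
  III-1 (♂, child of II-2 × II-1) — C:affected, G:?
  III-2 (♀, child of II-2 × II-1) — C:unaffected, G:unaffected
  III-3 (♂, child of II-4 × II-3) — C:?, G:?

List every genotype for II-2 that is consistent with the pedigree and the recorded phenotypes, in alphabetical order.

C/I-1 un ·: CC|Cc
C/I-2 ? ·: CC|Cc|cc
C/II-1 un I-1×I-2: Cc
C/II-2 ? ·: Cc|cc
C/II-3 un I-1×I-2: CC|Cc
C/II-4 ? ·: CC|Cc|cc
C/II-5 un I-1×I-2: CC|Cc
C/III-1 aff II-2×II-1: cc
C/III-2 un II-2×II-1: CC|Cc
C/III-3 ? II-4×II-3: CC|Cc|cc
⇒ C over [I-1,I-2,II-1,II-2,II-3,II-4,II-5,III-1,III-2,III-3]: 240 consistent
G/I-1 un ·: GG|Gg
G/I-2 ? ·: GG|Gg|gg
G/II-1 un I-1×I-2: GG|Gg
G/II-2 ? ·: GG|Gg|gg
G/II-3 ? I-1×I-2: GG|Gg|gg
G/II-4 un ·: GG|Gg
G/II-5 ? I-1×I-2: GG|Gg|gg
G/III-1 ? II-2×II-1: GG|Gg|gg
G/III-2 un II-2×II-1: GG|Gg
G/III-3 ? II-4×II-3: GG|Gg|gg
⇒ G over [I-1,I-2,II-1,II-2,II-3,II-4,II-5,III-1,III-2,III-3]: 1440 consistent

II-2 ∈ {Cc GG, Cc Gg, Cc gg, cc GG, cc Gg, cc gg}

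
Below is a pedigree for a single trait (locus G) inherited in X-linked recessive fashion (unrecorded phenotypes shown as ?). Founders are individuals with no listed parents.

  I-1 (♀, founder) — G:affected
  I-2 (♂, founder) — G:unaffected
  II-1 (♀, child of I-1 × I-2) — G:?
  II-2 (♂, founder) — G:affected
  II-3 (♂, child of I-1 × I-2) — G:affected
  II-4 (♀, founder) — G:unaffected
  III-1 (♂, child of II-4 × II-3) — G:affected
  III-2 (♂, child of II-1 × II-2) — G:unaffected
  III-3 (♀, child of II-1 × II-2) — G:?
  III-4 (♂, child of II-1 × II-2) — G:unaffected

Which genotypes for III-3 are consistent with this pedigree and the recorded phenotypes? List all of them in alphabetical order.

G/I-1 aff ·: X^gX^g
G/I-2 un ·: X^GY
G/II-1 ? I-1×I-2: X^GX^g
G/II-2 aff ·: X^gY
G/II-3 aff I-1×I-2: X^gY
G/II-4 un ·: X^GX^g
G/III-1 aff II-4×II-3: X^gY
G/III-2 un II-1×II-2: X^GY
G/III-3 ? II-1×II-2: X^GX^g|X^gX^g
G/III-4 un II-1×II-2: X^GY
⇒ G over [I-1,I-2,II-1,II-2,II-3,II-4,III-1,III-2,III-3,III-4]: 2 consistent

III-3 ∈ {X^GX^g, X^gX^g}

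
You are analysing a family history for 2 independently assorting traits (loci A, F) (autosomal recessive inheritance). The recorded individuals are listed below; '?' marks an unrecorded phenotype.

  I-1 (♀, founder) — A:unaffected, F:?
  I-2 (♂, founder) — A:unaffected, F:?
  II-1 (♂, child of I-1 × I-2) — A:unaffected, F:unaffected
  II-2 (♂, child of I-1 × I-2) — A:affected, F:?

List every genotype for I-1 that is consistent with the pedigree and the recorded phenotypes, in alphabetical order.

A/I-1 un ·: Aa
A/I-2 un ·: Aa
A/II-1 un I-1×I-2: AA|Aa
A/II-2 aff I-1×I-2: aa
⇒ A over [I-1,I-2,II-1,II-2]: 2 consistent
F/I-1 ? ·: FF|Ff|ff
F/I-2 ? ·: FF|Ff|ff
F/II-1 un I-1×I-2: FF|Ff
F/II-2 ? I-1×I-2: FF|Ff|ff
⇒ F over [I-1,I-2,II-1,II-2]: 21 consistent

I-1 ∈ {Aa FF, Aa Ff, Aa ff}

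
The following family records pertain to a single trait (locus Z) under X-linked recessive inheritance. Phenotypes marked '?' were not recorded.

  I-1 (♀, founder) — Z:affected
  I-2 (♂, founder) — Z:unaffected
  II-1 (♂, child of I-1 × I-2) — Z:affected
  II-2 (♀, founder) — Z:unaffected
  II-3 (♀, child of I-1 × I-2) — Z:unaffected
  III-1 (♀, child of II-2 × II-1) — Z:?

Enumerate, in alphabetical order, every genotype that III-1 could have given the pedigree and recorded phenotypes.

Z/I-1 aff ·: X^zX^z
Z/I-2 un ·: X^ZY
Z/II-1 aff I-1×I-2: X^zY
Z/II-2 un ·: X^ZX^Z|X^ZX^z
Z/II-3 un I-1×I-2: X^ZX^z
Z/III-1 ? II-2×II-1: X^ZX^z|X^zX^z
⇒ Z over [I-1,I-2,II-1,II-2,II-3,III-1]: 3 consistent

III-1 ∈ {X^ZX^z, X^zX^z}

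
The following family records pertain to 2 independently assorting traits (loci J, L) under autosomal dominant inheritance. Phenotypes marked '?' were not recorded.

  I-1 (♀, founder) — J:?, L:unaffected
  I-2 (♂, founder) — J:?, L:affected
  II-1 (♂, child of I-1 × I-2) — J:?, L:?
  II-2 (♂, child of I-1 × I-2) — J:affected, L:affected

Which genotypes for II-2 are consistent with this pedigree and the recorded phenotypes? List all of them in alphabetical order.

J/I-1 ? ·: jj|Jj|JJ
J/I-2 ? ·: jj|Jj|JJ
J/II-1 ? I-1×I-2: jj|Jj|JJ
J/II-2 aff I-1×I-2: Jj|JJ
⇒ J over [I-1,I-2,II-1,II-2]: 21 consistent
L/I-1 un ·: ll
L/I-2 aff ·: Ll|LL
L/II-1 ? I-1×I-2: ll|Ll
L/II-2 aff I-1×I-2: Ll
⇒ L over [I-1,I-2,II-1,II-2]: 3 consistent

II-2 ∈ {JJ Ll, Jj Ll}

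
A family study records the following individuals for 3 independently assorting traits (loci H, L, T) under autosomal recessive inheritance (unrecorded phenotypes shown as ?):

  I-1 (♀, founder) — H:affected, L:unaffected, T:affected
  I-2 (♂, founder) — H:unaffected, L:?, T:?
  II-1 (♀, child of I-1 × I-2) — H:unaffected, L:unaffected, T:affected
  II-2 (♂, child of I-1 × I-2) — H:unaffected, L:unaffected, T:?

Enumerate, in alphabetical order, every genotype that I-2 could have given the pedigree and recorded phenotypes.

H/I-1 aff ·: hh
H/I-2 un ·: HH|Hh
H/II-1 un I-1×I-2: Hh
H/II-2 un I-1×I-2: Hh
⇒ H over [I-1,I-2,II-1,II-2]: 2 consistent
L/I-1 un ·: LL|Ll
L/I-2 ? ·: LL|Ll|ll
L/II-1 un I-1×I-2: LL|Ll
L/II-2 un I-1×I-2: LL|Ll
⇒ L over [I-1,I-2,II-1,II-2]: 15 consistent
T/I-1 aff ·: tt
T/I-2 ? ·: Tt|tt
T/II-1 aff I-1×I-2: tt
T/II-2 ? I-1×I-2: Tt|tt
⇒ T over [I-1,I-2,II-1,II-2]: 3 consistent

I-2 ∈ {HH LL Tt, HH LL tt, HH Ll Tt, HH Ll tt, HH ll Tt, HH ll tt, Hh LL Tt, Hh LL tt, Hh Ll Tt, Hh Ll tt, Hh ll Tt, Hh ll tt}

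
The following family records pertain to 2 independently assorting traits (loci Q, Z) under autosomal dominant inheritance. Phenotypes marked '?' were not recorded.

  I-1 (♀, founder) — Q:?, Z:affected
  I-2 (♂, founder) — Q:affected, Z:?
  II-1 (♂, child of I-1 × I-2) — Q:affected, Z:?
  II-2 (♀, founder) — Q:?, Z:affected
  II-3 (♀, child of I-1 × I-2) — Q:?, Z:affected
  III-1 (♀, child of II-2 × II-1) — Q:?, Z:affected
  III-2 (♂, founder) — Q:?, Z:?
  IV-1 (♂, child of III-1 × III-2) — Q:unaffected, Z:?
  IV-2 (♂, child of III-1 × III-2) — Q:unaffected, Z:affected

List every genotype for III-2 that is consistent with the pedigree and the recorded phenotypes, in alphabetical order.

III-2 ∈ {Qq ZZ, Qq Zz, Qq zz, qq ZZ, qq Zz, qq zz}

Q/I-1 ? ·: qq|Qq|QQ
Q/I-2 aff ·: Qq|QQ
Q/II-1 aff I-1×I-2: Qq|QQ
Q/II-2 ? ·: qq|Qq|QQ
Q/II-3 ? I-1×I-2: qq|Qq|QQ
Q/III-1 ? II-2×II-1: qq|Qq
Q/III-2 ? ·: qq|Qq
Q/IV-1 un III-1×III-2: qq
Q/IV-2 un III-1×III-2: qq
⇒ Q over [I-1,I-2,II-1,II-2,II-3,III-1,III-2,IV-1,IV-2]: 132 consistent
Z/I-1 aff ·: Zz|ZZ
Z/I-2 ? ·: zz|Zz|ZZ
Z/II-1 ? I-1×I-2: zz|Zz|ZZ
Z/II-2 aff ·: Zz|ZZ
Z/II-3 aff I-1×I-2: Zz|ZZ
Z/III-1 aff II-2×II-1: Zz|ZZ
Z/III-2 ? ·: zz|Zz|ZZ
Z/IV-1 ? III-1×III-2: zz|Zz|ZZ
Z/IV-2 aff III-1×III-2: Zz|ZZ
⇒ Z over [I-1,I-2,II-1,II-2,II-3,III-1,III-2,IV-1,IV-2]: 528 consistent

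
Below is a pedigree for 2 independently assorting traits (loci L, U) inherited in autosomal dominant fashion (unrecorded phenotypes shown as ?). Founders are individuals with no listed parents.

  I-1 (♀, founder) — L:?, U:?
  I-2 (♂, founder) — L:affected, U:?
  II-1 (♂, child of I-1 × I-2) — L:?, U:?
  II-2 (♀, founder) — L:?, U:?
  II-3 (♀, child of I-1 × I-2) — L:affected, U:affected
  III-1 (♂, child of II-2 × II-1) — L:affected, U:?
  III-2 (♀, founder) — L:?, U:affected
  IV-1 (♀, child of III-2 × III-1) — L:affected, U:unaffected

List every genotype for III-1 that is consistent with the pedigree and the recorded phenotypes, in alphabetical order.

L/I-1 ? ·: ll|Ll|LL
L/I-2 aff ·: Ll|LL
L/II-1 ? I-1×I-2: ll|Ll|LL
L/II-2 ? ·: ll|Ll|LL
L/II-3 aff I-1×I-2: Ll|LL
L/III-1 aff II-2×II-1: Ll|LL
L/III-2 ? ·: ll|Ll|LL
L/IV-1 aff III-2×III-1: Ll|LL
⇒ L over [I-1,I-2,II-1,II-2,II-3,III-1,III-2,IV-1]: 340 consistent
U/I-1 ? ·: uu|Uu|UU
U/I-2 ? ·: uu|Uu|UU
U/II-1 ? I-1×I-2: uu|Uu|UU
U/II-2 ? ·: uu|Uu|UU
U/II-3 aff I-1×I-2: Uu|UU
U/III-1 ? II-2×II-1: uu|Uu
U/III-2 aff ·: Uu
U/IV-1 un III-2×III-1: uu
⇒ U over [I-1,I-2,II-1,II-2,II-3,III-1,III-2,IV-1]: 80 consistent

III-1 ∈ {LL Uu, LL uu, Ll Uu, Ll uu}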